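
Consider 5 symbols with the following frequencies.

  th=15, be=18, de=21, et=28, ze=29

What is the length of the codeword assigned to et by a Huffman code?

Huffman merges, smallest pair first:
th(15) + be(18) → 33
de(21) + et(28) → 49
ze(29) + 33 → 62
49 + 62 → 111
et's leaf is at depth 2, giving a 2-bit codeword.

2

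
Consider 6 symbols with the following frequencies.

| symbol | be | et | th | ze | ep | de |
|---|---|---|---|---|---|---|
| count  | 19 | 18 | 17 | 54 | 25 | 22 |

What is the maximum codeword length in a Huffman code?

Merge the two lowest-weight nodes at each step:
th(17) + et(18) → 35
be(19) + de(22) → 41
ep(25) + 35 → 60
41 + ze(54) → 95
60 + 95 → 155
Maximum depth reached is 3.

3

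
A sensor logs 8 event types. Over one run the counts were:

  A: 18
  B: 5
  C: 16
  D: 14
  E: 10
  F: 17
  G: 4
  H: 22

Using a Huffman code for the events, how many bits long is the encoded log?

305

Greedily combine the two least-frequent nodes:
G(4) + B(5) → 9
9 + E(10) → 19
D(14) + C(16) → 30
F(17) + A(18) → 35
19 + H(22) → 41
30 + 35 → 65
41 + 65 → 106
The encoded length is the sum of every internal node's weight: 9 + 19 + 30 + 35 + 41 + 65 + 106 = 305 bits.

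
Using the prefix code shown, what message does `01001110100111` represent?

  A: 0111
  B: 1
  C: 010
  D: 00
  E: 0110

CACA

Read left to right; each codeword is recognised as soon as it completes (prefix code):
  010→C | 0111→A | 010→C | 0111→A
Decoded message: CACA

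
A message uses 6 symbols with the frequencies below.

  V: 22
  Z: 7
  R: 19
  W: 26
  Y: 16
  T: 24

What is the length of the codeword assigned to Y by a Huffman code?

3

Huffman merges, smallest pair first:
Z(7) + Y(16) → 23
R(19) + V(22) → 41
23 + T(24) → 47
W(26) + 41 → 67
47 + 67 → 114
Y's leaf is at depth 3, giving a 3-bit codeword.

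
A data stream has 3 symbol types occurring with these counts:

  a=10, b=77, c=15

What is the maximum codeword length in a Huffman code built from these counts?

Merge the two lowest-weight nodes at each step:
combine a(10), c(15) → 25
combine 25, b(77) → 102
The first pair merged (a, c) ends up deepest, at depth 2.

2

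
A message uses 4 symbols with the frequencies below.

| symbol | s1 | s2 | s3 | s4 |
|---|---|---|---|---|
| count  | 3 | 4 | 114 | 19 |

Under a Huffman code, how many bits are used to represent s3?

Repeatedly merge the two smallest:
merge s1(3) and s2(4): 7
merge 7 and s4(19): 26
merge 26 and s3(114): 140
s3 sits one level below the root: a 1-bit codeword.

1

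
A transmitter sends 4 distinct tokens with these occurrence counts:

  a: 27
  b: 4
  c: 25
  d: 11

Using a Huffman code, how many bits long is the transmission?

Build the Huffman tree bottom-up:
merge b(4) and d(11): 15
merge 15 and c(25): 40
merge a(27) and 40: 67
Each symbol's bit-cost is frequency × depth; summing gives 122 bits (equivalently 15 + 40 + 67).

122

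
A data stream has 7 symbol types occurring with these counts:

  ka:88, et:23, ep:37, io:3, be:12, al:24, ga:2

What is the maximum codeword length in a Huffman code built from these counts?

5

Merge the two lowest-weight nodes at each step:
ga(2) + io(3) → 5
5 + be(12) → 17
17 + et(23) → 40
al(24) + ep(37) → 61
40 + 61 → 101
ka(88) + 101 → 189
Maximum depth reached is 5.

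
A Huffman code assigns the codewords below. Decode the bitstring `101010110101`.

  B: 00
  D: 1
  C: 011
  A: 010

DADCAD

Read left to right; each codeword is recognised as soon as it completes (prefix code):
  1→D | 010→A | 1→D | 011→C | 010→A | 1→D
Decoded message: DADCAD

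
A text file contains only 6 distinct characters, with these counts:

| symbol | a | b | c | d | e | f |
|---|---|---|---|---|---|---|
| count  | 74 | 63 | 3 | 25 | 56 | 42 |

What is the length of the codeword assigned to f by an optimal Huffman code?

Build the tree from the bottom:
merge c(3) and d(25): 28
merge 28 and f(42): 70
merge e(56) and b(63): 119
merge 70 and a(74): 144
merge 119 and 144: 263
f sits 3 levels below the root, so its codeword is 3 bits.

3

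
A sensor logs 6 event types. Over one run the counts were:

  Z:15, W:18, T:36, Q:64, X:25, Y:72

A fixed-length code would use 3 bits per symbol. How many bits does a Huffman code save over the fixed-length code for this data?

Fixed-length: 3 bits × 230 symbols = 690 bits.
Huffman merges:
merge Z(15) and W(18): 33
merge X(25) and 33: 58
merge T(36) and 58: 94
merge Q(64) and Y(72): 136
merge 94 and 136: 230
Huffman total = 33 + 58 + 94 + 136 + 230 = 551 bits.
Saving = 690 − 551 = 139 bits.

139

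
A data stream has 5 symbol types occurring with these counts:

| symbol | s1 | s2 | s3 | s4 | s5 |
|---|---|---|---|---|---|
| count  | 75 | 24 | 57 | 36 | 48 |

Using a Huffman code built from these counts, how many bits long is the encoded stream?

Merge the two smallest weights repeatedly:
s2(24) + s4(36) → 60
s5(48) + s3(57) → 105
60 + s1(75) → 135
105 + 135 → 240
Each symbol's bit-cost is frequency × depth; summing gives 540 bits (equivalently 60 + 105 + 135 + 240).

540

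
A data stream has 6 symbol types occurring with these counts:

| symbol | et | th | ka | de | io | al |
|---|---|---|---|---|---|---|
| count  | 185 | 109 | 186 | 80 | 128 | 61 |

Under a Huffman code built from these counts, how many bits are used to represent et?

Build the tree from the bottom:
merge al(61) and de(80): 141
merge th(109) and io(128): 237
merge 141 and et(185): 326
merge ka(186) and 237: 423
merge 326 and 423: 749
The subtree containing et is merged 2 times, so code length = 2.

2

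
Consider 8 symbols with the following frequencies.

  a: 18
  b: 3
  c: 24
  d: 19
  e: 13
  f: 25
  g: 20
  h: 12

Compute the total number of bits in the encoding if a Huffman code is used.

Build the Huffman tree bottom-up:
b(3) + h(12) → 15
e(13) + 15 → 28
a(18) + d(19) → 37
g(20) + c(24) → 44
f(25) + 28 → 53
37 + 44 → 81
53 + 81 → 134
Total encoded bits = sum of merged weights = 15 + 28 + 37 + 44 + 53 + 81 + 134 = 392.

392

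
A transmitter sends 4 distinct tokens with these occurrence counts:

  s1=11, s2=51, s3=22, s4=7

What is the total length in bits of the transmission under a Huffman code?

Greedily combine the two least-frequent nodes:
merge s4(7) and s1(11): 18
merge 18 and s3(22): 40
merge 40 and s2(51): 91
The encoded length is the sum of every internal node's weight: 18 + 40 + 91 = 149 bits.

149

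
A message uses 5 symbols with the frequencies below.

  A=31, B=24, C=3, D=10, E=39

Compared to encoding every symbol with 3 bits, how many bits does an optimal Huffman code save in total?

Fixed-length: 3 bits × 107 symbols = 321 bits.
Huffman merges:
C(3) + D(10) → 13
13 + B(24) → 37
A(31) + 37 → 68
E(39) + 68 → 107
Huffman total = 13 + 37 + 68 + 107 = 225 bits.
Saving = 321 − 225 = 96 bits.

96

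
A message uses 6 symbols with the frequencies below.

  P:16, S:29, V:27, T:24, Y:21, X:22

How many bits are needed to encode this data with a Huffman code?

Merge the two smallest weights repeatedly:
combine P(16), Y(21) → 37
combine X(22), T(24) → 46
combine V(27), S(29) → 56
combine 37, 46 → 83
combine 56, 83 → 139
Each symbol's bit-cost is frequency × depth; summing gives 361 bits (equivalently 37 + 46 + 56 + 83 + 139).

361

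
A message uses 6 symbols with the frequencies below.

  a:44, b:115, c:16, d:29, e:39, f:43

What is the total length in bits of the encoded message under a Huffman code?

673

Greedily combine the two least-frequent nodes:
c(16) + d(29) → 45
e(39) + f(43) → 82
a(44) + 45 → 89
82 + 89 → 171
b(115) + 171 → 286
Total encoded bits = sum of merged weights = 45 + 82 + 89 + 171 + 286 = 673.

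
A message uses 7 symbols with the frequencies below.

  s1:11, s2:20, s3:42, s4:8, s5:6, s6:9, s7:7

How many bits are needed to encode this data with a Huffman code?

255

Merge the two smallest weights repeatedly:
merge s5(6) and s7(7): 13
merge s4(8) and s6(9): 17
merge s1(11) and 13: 24
merge 17 and s2(20): 37
merge 24 and 37: 61
merge s3(42) and 61: 103
Each symbol's bit-cost is frequency × depth; summing gives 255 bits (equivalently 13 + 17 + 24 + 37 + 61 + 103).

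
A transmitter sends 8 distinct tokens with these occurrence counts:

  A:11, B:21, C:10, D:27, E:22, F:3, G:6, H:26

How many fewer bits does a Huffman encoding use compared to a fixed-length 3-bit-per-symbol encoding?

Fixed-length: 3 bits × 126 symbols = 378 bits.
Huffman merges:
merge F(3) and G(6): 9
merge 9 and C(10): 19
merge A(11) and 19: 30
merge B(21) and E(22): 43
merge H(26) and D(27): 53
merge 30 and 43: 73
merge 53 and 73: 126
Huffman total = 9 + 19 + 30 + 43 + 53 + 73 + 126 = 353 bits.
Saving = 378 − 353 = 25 bits.

25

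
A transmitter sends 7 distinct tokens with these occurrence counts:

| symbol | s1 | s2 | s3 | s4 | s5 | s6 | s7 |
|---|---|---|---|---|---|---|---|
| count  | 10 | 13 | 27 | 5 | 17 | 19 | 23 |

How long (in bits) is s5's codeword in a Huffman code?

3

Repeatedly merge the two smallest:
combine s4(5), s1(10) → 15
combine s2(13), 15 → 28
combine s5(17), s6(19) → 36
combine s7(23), s3(27) → 50
combine 28, 36 → 64
combine 50, 64 → 114
s5's leaf is at depth 3, giving a 3-bit codeword.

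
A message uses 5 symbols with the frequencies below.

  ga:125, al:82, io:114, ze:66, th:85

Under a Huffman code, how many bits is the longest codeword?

Merge the two lowest-weight nodes at each step:
combine ze(66), al(82) → 148
combine th(85), io(114) → 199
combine ga(125), 148 → 273
combine 199, 273 → 472
Maximum depth reached is 3.

3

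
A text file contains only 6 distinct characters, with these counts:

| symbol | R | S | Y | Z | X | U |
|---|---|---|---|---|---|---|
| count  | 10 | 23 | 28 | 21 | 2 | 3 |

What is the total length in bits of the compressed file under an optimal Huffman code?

Build the Huffman tree bottom-up:
merge X(2) and U(3): 5
merge 5 and R(10): 15
merge 15 and Z(21): 36
merge S(23) and Y(28): 51
merge 36 and 51: 87
Total encoded bits = sum of merged weights = 5 + 15 + 36 + 51 + 87 = 194.

194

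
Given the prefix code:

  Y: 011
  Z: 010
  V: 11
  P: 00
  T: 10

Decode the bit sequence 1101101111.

VYYV

Read left to right; each codeword is recognised as soon as it completes (prefix code):
  11→V | 011→Y | 011→Y | 11→V
Decoded message: VYYV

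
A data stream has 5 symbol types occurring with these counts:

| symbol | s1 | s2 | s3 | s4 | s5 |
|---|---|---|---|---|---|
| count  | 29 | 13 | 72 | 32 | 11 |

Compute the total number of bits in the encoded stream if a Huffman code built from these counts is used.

Build the Huffman tree bottom-up:
s5(11) + s2(13) → 24
24 + s1(29) → 53
s4(32) + 53 → 85
s3(72) + 85 → 157
Each symbol's bit-cost is frequency × depth; summing gives 319 bits (equivalently 24 + 53 + 85 + 157).

319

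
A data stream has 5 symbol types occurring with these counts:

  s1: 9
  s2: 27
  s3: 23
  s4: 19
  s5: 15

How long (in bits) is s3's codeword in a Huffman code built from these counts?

2

Repeatedly merge the two smallest:
combine s1(9), s5(15) → 24
combine s4(19), s3(23) → 42
combine 24, s2(27) → 51
combine 42, 51 → 93
s3's leaf is at depth 2, giving a 2-bit codeword.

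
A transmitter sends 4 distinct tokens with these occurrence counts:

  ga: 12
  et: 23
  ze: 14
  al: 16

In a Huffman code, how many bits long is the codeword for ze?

2

Repeatedly merge the two smallest:
ga(12) + ze(14) → 26
al(16) + et(23) → 39
26 + 39 → 65
The subtree containing ze is merged 2 times, so code length = 2.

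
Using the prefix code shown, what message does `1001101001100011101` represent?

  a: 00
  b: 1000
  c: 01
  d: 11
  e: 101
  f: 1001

feadacdc

Read left to right; each codeword is recognised as soon as it completes (prefix code):
  1001→f | 101→e | 00→a | 11→d | 00→a | 01→c | 11→d | 01→c
Decoded message: feadacdc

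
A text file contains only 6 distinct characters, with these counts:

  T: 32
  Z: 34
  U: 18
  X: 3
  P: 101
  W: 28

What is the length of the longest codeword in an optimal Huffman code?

4

Merge the two lowest-weight nodes at each step:
combine X(3), U(18) → 21
combine 21, W(28) → 49
combine T(32), Z(34) → 66
combine 49, 66 → 115
combine P(101), 115 → 216
Maximum depth reached is 4.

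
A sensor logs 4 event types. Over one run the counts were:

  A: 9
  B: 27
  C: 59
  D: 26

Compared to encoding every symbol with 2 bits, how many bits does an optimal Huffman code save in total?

24

Fixed-length: 2 bits × 121 symbols = 242 bits.
Huffman merges:
combine A(9), D(26) → 35
combine B(27), 35 → 62
combine C(59), 62 → 121
Huffman total = 35 + 62 + 121 = 218 bits.
Saving = 242 − 218 = 24 bits.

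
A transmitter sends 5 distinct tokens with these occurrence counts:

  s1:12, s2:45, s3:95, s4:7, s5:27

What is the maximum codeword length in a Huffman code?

Merge the two lowest-weight nodes at each step:
combine s4(7), s1(12) → 19
combine 19, s5(27) → 46
combine s2(45), 46 → 91
combine 91, s3(95) → 186
The first pair merged (s4, s1) ends up deepest, at depth 4.

4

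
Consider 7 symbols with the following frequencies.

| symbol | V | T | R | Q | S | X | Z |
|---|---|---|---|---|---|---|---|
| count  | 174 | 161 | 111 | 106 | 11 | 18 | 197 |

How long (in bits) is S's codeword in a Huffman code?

5

Huffman merges, smallest pair first:
S(11) + X(18) → 29
29 + Q(106) → 135
R(111) + 135 → 246
T(161) + V(174) → 335
Z(197) + 246 → 443
335 + 443 → 778
S's leaf is at depth 5, giving a 5-bit codeword.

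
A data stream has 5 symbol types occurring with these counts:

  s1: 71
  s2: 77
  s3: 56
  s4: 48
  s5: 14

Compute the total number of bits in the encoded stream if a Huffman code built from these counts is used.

594

Merge the two smallest weights repeatedly:
merge s5(14) and s4(48): 62
merge s3(56) and 62: 118
merge s1(71) and s2(77): 148
merge 118 and 148: 266
Each symbol's bit-cost is frequency × depth; summing gives 594 bits (equivalently 62 + 118 + 148 + 266).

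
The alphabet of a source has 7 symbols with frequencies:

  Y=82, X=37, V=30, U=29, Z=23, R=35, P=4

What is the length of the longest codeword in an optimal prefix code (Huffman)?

Merge the two lowest-weight nodes at each step:
P(4) + Z(23) → 27
27 + U(29) → 56
V(30) + R(35) → 65
X(37) + 56 → 93
65 + Y(82) → 147
93 + 147 → 240
The rarest symbols sit at the bottom; the longest codeword is 4 bits.

4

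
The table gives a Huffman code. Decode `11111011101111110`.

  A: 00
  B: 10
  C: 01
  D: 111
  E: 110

DEDCDE

Read left to right; each codeword is recognised as soon as it completes (prefix code):
  111→D | 110→E | 111→D | 01→C | 111→D | 110→E
Decoded message: DEDCDE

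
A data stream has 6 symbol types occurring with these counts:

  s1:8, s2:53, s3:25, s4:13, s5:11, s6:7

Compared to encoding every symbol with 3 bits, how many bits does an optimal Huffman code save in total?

92

Fixed-length: 3 bits × 117 symbols = 351 bits.
Huffman merges:
merge s6(7) and s1(8): 15
merge s5(11) and s4(13): 24
merge 15 and 24: 39
merge s3(25) and 39: 64
merge s2(53) and 64: 117
Huffman total = 15 + 24 + 39 + 64 + 117 = 259 bits.
Saving = 351 − 259 = 92 bits.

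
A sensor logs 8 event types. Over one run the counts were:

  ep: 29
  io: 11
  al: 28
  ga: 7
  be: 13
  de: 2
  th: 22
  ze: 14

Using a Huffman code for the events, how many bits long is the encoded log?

350

Build the Huffman tree bottom-up:
de(2) + ga(7) → 9
9 + io(11) → 20
be(13) + ze(14) → 27
20 + th(22) → 42
27 + al(28) → 55
ep(29) + 42 → 71
55 + 71 → 126
Each symbol's bit-cost is frequency × depth; summing gives 350 bits (equivalently 9 + 20 + 27 + 42 + 55 + 71 + 126).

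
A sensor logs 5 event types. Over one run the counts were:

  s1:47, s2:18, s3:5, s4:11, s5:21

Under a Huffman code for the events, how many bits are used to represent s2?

3

Build the tree from the bottom:
merge s3(5) and s4(11): 16
merge 16 and s2(18): 34
merge s5(21) and 34: 55
merge s1(47) and 55: 102
s2 sits 3 levels below the root, so its codeword is 3 bits.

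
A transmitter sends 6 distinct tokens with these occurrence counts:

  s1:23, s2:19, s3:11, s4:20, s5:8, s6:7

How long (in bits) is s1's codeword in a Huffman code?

Huffman merges, smallest pair first:
merge s6(7) and s5(8): 15
merge s3(11) and 15: 26
merge s2(19) and s4(20): 39
merge s1(23) and 26: 49
merge 39 and 49: 88
The subtree containing s1 is merged 2 times, so code length = 2.

2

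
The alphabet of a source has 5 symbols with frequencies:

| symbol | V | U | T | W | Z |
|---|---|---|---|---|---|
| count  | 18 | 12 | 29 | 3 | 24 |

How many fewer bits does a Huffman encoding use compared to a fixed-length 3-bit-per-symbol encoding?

Fixed-length: 3 bits × 86 symbols = 258 bits.
Huffman merges:
merge W(3) and U(12): 15
merge 15 and V(18): 33
merge Z(24) and T(29): 53
merge 33 and 53: 86
Huffman total = 15 + 33 + 53 + 86 = 187 bits.
Saving = 258 − 187 = 71 bits.

71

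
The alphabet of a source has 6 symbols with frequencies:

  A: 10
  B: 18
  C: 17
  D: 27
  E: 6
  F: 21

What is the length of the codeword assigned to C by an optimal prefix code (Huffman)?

3

Repeatedly merge the two smallest:
E(6) + A(10) → 16
16 + C(17) → 33
B(18) + F(21) → 39
D(27) + 33 → 60
39 + 60 → 99
The subtree containing C is merged 3 times, so code length = 3.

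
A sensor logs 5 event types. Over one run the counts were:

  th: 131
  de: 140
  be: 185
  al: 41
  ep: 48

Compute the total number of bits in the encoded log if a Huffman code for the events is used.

Merge the two smallest weights repeatedly:
merge al(41) and ep(48): 89
merge 89 and th(131): 220
merge de(140) and be(185): 325
merge 220 and 325: 545
Total encoded bits = sum of merged weights = 89 + 220 + 325 + 545 = 1179.

1179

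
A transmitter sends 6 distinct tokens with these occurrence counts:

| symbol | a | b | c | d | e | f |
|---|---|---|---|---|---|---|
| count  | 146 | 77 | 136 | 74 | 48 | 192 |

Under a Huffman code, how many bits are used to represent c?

2

Repeatedly merge the two smallest:
merge e(48) and d(74): 122
merge b(77) and 122: 199
merge c(136) and a(146): 282
merge f(192) and 199: 391
merge 282 and 391: 673
c's leaf is at depth 2, giving a 2-bit codeword.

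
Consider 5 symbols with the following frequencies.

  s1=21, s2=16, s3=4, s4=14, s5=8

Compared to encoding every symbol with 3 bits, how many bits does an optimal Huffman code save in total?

51

Fixed-length: 3 bits × 63 symbols = 189 bits.
Huffman merges:
merge s3(4) and s5(8): 12
merge 12 and s4(14): 26
merge s2(16) and s1(21): 37
merge 26 and 37: 63
Huffman total = 12 + 26 + 37 + 63 = 138 bits.
Saving = 189 − 138 = 51 bits.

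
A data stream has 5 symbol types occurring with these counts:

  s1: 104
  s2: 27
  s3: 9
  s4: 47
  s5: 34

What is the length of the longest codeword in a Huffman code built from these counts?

Merge the two lowest-weight nodes at each step:
merge s3(9) and s2(27): 36
merge s5(34) and 36: 70
merge s4(47) and 70: 117
merge s1(104) and 117: 221
The rarest symbols sit at the bottom; the longest codeword is 4 bits.

4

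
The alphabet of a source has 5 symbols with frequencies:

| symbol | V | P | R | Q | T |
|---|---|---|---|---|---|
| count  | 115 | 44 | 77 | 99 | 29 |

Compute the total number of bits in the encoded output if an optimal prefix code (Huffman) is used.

801

Merge the two smallest weights repeatedly:
T(29) + P(44) → 73
73 + R(77) → 150
Q(99) + V(115) → 214
150 + 214 → 364
Each symbol's bit-cost is frequency × depth; summing gives 801 bits (equivalently 73 + 150 + 214 + 364).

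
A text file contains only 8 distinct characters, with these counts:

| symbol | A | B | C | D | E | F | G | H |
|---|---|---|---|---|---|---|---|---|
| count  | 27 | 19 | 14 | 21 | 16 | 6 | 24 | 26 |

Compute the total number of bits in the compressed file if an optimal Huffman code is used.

452

Greedily combine the two least-frequent nodes:
combine F(6), C(14) → 20
combine E(16), B(19) → 35
combine 20, D(21) → 41
combine G(24), H(26) → 50
combine A(27), 35 → 62
combine 41, 50 → 91
combine 62, 91 → 153
The encoded length is the sum of every internal node's weight: 20 + 35 + 41 + 50 + 62 + 91 + 153 = 452 bits.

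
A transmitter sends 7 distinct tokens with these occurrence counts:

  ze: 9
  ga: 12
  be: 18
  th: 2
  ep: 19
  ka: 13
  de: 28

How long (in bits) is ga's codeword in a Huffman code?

Repeatedly merge the two smallest:
combine th(2), ze(9) → 11
combine 11, ga(12) → 23
combine ka(13), be(18) → 31
combine ep(19), 23 → 42
combine de(28), 31 → 59
combine 42, 59 → 101
ga sits 3 levels below the root, so its codeword is 3 bits.

3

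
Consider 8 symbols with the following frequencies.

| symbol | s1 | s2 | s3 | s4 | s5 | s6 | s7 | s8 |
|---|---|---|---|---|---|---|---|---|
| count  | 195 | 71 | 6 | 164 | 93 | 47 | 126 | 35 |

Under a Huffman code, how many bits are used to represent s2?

Build the tree from the bottom:
s3(6) + s8(35) → 41
41 + s6(47) → 88
s2(71) + 88 → 159
s5(93) + s7(126) → 219
159 + s4(164) → 323
s1(195) + 219 → 414
323 + 414 → 737
s2 sits 3 levels below the root, so its codeword is 3 bits.

3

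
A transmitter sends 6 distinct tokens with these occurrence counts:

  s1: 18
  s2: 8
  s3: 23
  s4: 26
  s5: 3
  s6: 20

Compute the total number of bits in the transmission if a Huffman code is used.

Greedily combine the two least-frequent nodes:
s5(3) + s2(8) → 11
11 + s1(18) → 29
s6(20) + s3(23) → 43
s4(26) + 29 → 55
43 + 55 → 98
Total encoded bits = sum of merged weights = 11 + 29 + 43 + 55 + 98 = 236.

236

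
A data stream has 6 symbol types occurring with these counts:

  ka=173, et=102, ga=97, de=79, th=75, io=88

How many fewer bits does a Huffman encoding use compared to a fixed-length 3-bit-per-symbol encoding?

275

Fixed-length: 3 bits × 614 symbols = 1842 bits.
Huffman merges:
th(75) + de(79) → 154
io(88) + ga(97) → 185
et(102) + 154 → 256
ka(173) + 185 → 358
256 + 358 → 614
Huffman total = 154 + 185 + 256 + 358 + 614 = 1567 bits.
Saving = 1842 − 1567 = 275 bits.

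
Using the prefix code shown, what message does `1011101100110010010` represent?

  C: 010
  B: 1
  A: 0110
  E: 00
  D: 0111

Read left to right; each codeword is recognised as soon as it completes (prefix code):
  1→B | 0111→D | 0110→A | 0110→A | 010→C | 010→C
Decoded message: BDAACC

BDAACC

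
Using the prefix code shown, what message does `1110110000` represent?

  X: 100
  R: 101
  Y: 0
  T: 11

TRXYY

Read left to right; each codeword is recognised as soon as it completes (prefix code):
  11→T | 101→R | 100→X | 0→Y | 0→Y
Decoded message: TRXYY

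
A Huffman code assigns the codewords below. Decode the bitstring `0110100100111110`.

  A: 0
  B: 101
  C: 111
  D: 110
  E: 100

ADEECD

Read left to right; each codeword is recognised as soon as it completes (prefix code):
  0→A | 110→D | 100→E | 100→E | 111→C | 110→D
Decoded message: ADEECD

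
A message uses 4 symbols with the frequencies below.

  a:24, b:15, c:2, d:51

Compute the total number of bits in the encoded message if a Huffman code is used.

Merge the two smallest weights repeatedly:
merge c(2) and b(15): 17
merge 17 and a(24): 41
merge 41 and d(51): 92
Total encoded bits = sum of merged weights = 17 + 41 + 92 = 150.

150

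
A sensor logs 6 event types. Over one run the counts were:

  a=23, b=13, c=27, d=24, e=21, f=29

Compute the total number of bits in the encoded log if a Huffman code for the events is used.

Merge the two smallest weights repeatedly:
combine b(13), e(21) → 34
combine a(23), d(24) → 47
combine c(27), f(29) → 56
combine 34, 47 → 81
combine 56, 81 → 137
Each symbol's bit-cost is frequency × depth; summing gives 355 bits (equivalently 34 + 47 + 56 + 81 + 137).

355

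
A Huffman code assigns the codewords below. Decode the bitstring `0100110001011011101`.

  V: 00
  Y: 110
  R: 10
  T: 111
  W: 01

Read left to right; each codeword is recognised as soon as it completes (prefix code):
  01→W | 00→V | 110→Y | 00→V | 10→R | 110→Y | 111→T | 01→W
Decoded message: WVYVRYTW

WVYVRYTW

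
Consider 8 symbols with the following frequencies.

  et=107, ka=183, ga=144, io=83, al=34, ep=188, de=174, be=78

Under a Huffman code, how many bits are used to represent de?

Huffman merges, smallest pair first:
al(34) + be(78) → 112
io(83) + et(107) → 190
112 + ga(144) → 256
de(174) + ka(183) → 357
ep(188) + 190 → 378
256 + 357 → 613
378 + 613 → 991
The subtree containing de is merged 3 times, so code length = 3.

3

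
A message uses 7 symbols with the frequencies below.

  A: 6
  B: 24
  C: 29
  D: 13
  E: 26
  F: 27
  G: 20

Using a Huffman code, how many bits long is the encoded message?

Greedily combine the two least-frequent nodes:
combine A(6), D(13) → 19
combine 19, G(20) → 39
combine B(24), E(26) → 50
combine F(27), C(29) → 56
combine 39, 50 → 89
combine 56, 89 → 145
The encoded length is the sum of every internal node's weight: 19 + 39 + 50 + 56 + 89 + 145 = 398 bits.

398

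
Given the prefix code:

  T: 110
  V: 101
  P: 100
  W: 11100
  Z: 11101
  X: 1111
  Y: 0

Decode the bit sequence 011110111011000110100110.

YXYZPYTPT

Read left to right; each codeword is recognised as soon as it completes (prefix code):
  0→Y | 1111→X | 0→Y | 11101→Z | 100→P | 0→Y | 110→T | 100→P | 110→T
Decoded message: YXYZPYTPT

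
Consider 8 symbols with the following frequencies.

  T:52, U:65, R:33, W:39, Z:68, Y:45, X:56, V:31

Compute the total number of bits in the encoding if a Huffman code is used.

1163

Greedily combine the two least-frequent nodes:
V(31) + R(33) → 64
W(39) + Y(45) → 84
T(52) + X(56) → 108
64 + U(65) → 129
Z(68) + 84 → 152
108 + 129 → 237
152 + 237 → 389
Total encoded bits = sum of merged weights = 64 + 84 + 108 + 129 + 152 + 237 + 389 = 1163.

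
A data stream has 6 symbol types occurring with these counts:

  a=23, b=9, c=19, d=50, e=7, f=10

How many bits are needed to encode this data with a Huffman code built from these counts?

Merge the two smallest weights repeatedly:
e(7) + b(9) → 16
f(10) + 16 → 26
c(19) + a(23) → 42
26 + 42 → 68
d(50) + 68 → 118
Total encoded bits = sum of merged weights = 16 + 26 + 42 + 68 + 118 = 270.

270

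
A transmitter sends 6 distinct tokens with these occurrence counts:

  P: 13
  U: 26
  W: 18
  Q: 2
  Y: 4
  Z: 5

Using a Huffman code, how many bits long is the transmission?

151

Greedily combine the two least-frequent nodes:
Q(2) + Y(4) → 6
Z(5) + 6 → 11
11 + P(13) → 24
W(18) + 24 → 42
U(26) + 42 → 68
Total encoded bits = sum of merged weights = 6 + 11 + 24 + 42 + 68 = 151.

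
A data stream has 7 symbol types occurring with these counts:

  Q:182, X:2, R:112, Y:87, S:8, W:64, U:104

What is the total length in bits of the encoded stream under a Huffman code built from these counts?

Build the Huffman tree bottom-up:
X(2) + S(8) → 10
10 + W(64) → 74
74 + Y(87) → 161
U(104) + R(112) → 216
161 + Q(182) → 343
216 + 343 → 559
The encoded length is the sum of every internal node's weight: 10 + 74 + 161 + 216 + 343 + 559 = 1363 bits.

1363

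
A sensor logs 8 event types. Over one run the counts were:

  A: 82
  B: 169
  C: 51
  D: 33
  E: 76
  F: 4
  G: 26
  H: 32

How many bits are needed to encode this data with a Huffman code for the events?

Merge the two smallest weights repeatedly:
F(4) + G(26) → 30
30 + H(32) → 62
D(33) + C(51) → 84
62 + E(76) → 138
A(82) + 84 → 166
138 + 166 → 304
B(169) + 304 → 473
The encoded length is the sum of every internal node's weight: 30 + 62 + 84 + 138 + 166 + 304 + 473 = 1257 bits.

1257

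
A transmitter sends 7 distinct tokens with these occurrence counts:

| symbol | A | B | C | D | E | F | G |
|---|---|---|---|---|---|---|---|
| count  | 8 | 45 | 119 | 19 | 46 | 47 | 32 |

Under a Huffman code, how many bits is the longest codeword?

5

Merge the two lowest-weight nodes at each step:
combine A(8), D(19) → 27
combine 27, G(32) → 59
combine B(45), E(46) → 91
combine F(47), 59 → 106
combine 91, 106 → 197
combine C(119), 197 → 316
Maximum depth reached is 5.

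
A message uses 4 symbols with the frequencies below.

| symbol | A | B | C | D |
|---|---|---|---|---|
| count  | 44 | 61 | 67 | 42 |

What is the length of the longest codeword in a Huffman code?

2

Merge the two lowest-weight nodes at each step:
merge D(42) and A(44): 86
merge B(61) and C(67): 128
merge 86 and 128: 214
The rarest symbols sit at the bottom; the longest codeword is 2 bits.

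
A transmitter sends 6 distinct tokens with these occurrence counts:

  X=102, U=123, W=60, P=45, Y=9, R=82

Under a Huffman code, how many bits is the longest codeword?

4

Merge the two lowest-weight nodes at each step:
Y(9) + P(45) → 54
54 + W(60) → 114
R(82) + X(102) → 184
114 + U(123) → 237
184 + 237 → 421
Maximum depth reached is 4.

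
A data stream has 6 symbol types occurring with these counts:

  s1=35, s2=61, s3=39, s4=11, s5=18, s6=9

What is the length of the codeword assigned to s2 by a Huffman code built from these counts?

2

Build the tree from the bottom:
combine s6(9), s4(11) → 20
combine s5(18), 20 → 38
combine s1(35), 38 → 73
combine s3(39), s2(61) → 100
combine 73, 100 → 173
The subtree containing s2 is merged 2 times, so code length = 2.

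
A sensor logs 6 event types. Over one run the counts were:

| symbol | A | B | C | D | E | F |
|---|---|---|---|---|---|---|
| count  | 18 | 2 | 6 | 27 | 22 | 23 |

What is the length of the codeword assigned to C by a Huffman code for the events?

4

Repeatedly merge the two smallest:
B(2) + C(6) → 8
8 + A(18) → 26
E(22) + F(23) → 45
26 + D(27) → 53
45 + 53 → 98
C's leaf is at depth 4, giving a 4-bit codeword.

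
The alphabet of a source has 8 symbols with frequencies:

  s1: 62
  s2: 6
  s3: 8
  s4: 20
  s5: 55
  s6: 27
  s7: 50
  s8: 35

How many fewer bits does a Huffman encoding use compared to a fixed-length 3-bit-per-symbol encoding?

Fixed-length: 3 bits × 263 symbols = 789 bits.
Huffman merges:
s2(6) + s3(8) → 14
14 + s4(20) → 34
s6(27) + 34 → 61
s8(35) + s7(50) → 85
s5(55) + 61 → 116
s1(62) + 85 → 147
116 + 147 → 263
Huffman total = 14 + 34 + 61 + 85 + 116 + 147 + 263 = 720 bits.
Saving = 789 − 720 = 69 bits.

69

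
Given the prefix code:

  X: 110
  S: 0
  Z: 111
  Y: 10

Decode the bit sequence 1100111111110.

XSZZX

Read left to right; each codeword is recognised as soon as it completes (prefix code):
  110→X | 0→S | 111→Z | 111→Z | 110→X
Decoded message: XSZZX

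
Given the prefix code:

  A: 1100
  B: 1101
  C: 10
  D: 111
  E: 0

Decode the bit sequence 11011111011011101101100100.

BDCBBCACE

Read left to right; each codeword is recognised as soon as it completes (prefix code):
  1101→B | 111→D | 10→C | 1101→B | 1101→B | 10→C | 1100→A | 10→C | 0→E
Decoded message: BDCBBCACE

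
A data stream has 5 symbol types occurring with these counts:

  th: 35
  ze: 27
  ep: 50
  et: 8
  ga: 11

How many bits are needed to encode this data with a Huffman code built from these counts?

277

Build the Huffman tree bottom-up:
merge et(8) and ga(11): 19
merge 19 and ze(27): 46
merge th(35) and 46: 81
merge ep(50) and 81: 131
Total encoded bits = sum of merged weights = 19 + 46 + 81 + 131 = 277.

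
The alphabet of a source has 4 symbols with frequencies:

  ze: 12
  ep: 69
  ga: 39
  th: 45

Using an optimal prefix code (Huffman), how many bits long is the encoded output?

Merge the two smallest weights repeatedly:
ze(12) + ga(39) → 51
th(45) + 51 → 96
ep(69) + 96 → 165
The encoded length is the sum of every internal node's weight: 51 + 96 + 165 = 312 bits.

312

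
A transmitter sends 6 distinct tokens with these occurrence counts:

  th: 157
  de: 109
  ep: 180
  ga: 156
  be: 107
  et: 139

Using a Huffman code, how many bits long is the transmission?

Build the Huffman tree bottom-up:
merge be(107) and de(109): 216
merge et(139) and ga(156): 295
merge th(157) and ep(180): 337
merge 216 and 295: 511
merge 337 and 511: 848
Total encoded bits = sum of merged weights = 216 + 295 + 337 + 511 + 848 = 2207.

2207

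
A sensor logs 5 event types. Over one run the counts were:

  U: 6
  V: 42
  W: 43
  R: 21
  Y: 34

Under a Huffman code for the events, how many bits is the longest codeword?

3

Merge the two lowest-weight nodes at each step:
U(6) + R(21) → 27
27 + Y(34) → 61
V(42) + W(43) → 85
61 + 85 → 146
The first pair merged (U, R) ends up deepest, at depth 3.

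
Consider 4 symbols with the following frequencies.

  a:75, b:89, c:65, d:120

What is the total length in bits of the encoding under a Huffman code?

698

Build the Huffman tree bottom-up:
c(65) + a(75) → 140
b(89) + d(120) → 209
140 + 209 → 349
The encoded length is the sum of every internal node's weight: 140 + 209 + 349 = 698 bits.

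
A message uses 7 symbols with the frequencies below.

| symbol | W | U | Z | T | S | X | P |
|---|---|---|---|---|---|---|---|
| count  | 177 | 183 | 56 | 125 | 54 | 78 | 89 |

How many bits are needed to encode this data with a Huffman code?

2036

Build the Huffman tree bottom-up:
combine S(54), Z(56) → 110
combine X(78), P(89) → 167
combine 110, T(125) → 235
combine 167, W(177) → 344
combine U(183), 235 → 418
combine 344, 418 → 762
Total encoded bits = sum of merged weights = 110 + 167 + 235 + 344 + 418 + 762 = 2036.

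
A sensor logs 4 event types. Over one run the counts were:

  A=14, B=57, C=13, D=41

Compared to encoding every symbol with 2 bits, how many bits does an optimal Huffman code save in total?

30

Fixed-length: 2 bits × 125 symbols = 250 bits.
Huffman merges:
combine C(13), A(14) → 27
combine 27, D(41) → 68
combine B(57), 68 → 125
Huffman total = 27 + 68 + 125 = 220 bits.
Saving = 250 − 220 = 30 bits.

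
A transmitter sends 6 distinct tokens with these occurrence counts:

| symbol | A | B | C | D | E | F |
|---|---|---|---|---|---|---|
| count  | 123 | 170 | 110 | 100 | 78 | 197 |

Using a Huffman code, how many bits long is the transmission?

Greedily combine the two least-frequent nodes:
E(78) + D(100) → 178
C(110) + A(123) → 233
B(170) + 178 → 348
F(197) + 233 → 430
348 + 430 → 778
Each symbol's bit-cost is frequency × depth; summing gives 1967 bits (equivalently 178 + 233 + 348 + 430 + 778).

1967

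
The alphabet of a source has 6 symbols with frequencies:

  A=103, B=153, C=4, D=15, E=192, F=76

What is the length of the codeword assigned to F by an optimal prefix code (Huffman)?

Huffman merges, smallest pair first:
merge C(4) and D(15): 19
merge 19 and F(76): 95
merge 95 and A(103): 198
merge B(153) and E(192): 345
merge 198 and 345: 543
F's leaf is at depth 3, giving a 3-bit codeword.

3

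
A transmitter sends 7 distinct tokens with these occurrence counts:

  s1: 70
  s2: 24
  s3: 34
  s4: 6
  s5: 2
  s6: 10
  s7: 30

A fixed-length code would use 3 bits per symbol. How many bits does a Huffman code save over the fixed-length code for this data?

Fixed-length: 3 bits × 176 symbols = 528 bits.
Huffman merges:
merge s5(2) and s4(6): 8
merge 8 and s6(10): 18
merge 18 and s2(24): 42
merge s7(30) and s3(34): 64
merge 42 and 64: 106
merge s1(70) and 106: 176
Huffman total = 8 + 18 + 42 + 64 + 106 + 176 = 414 bits.
Saving = 528 − 414 = 114 bits.

114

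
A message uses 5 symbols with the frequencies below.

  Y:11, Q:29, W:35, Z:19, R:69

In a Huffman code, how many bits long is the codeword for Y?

Repeatedly merge the two smallest:
combine Y(11), Z(19) → 30
combine Q(29), 30 → 59
combine W(35), 59 → 94
combine R(69), 94 → 163
Y's leaf is at depth 4, giving a 4-bit codeword.

4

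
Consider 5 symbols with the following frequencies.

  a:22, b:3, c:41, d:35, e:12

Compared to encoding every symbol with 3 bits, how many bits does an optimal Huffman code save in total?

Fixed-length: 3 bits × 113 symbols = 339 bits.
Huffman merges:
combine b(3), e(12) → 15
combine 15, a(22) → 37
combine d(35), 37 → 72
combine c(41), 72 → 113
Huffman total = 15 + 37 + 72 + 113 = 237 bits.
Saving = 339 − 237 = 102 bits.

102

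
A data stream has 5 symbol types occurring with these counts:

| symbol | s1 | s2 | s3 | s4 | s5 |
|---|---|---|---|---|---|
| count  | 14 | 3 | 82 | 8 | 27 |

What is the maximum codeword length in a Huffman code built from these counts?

Merge the two lowest-weight nodes at each step:
combine s2(3), s4(8) → 11
combine 11, s1(14) → 25
combine 25, s5(27) → 52
combine 52, s3(82) → 134
The rarest symbols sit at the bottom; the longest codeword is 4 bits.

4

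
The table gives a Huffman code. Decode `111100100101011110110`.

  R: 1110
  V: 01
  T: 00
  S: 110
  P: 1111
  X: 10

Read left to right; each codeword is recognised as soon as it completes (prefix code):
  1111→P | 00→T | 10→X | 01→V | 01→V | 01→V | 1110→R | 110→S
Decoded message: PTXVVVRS

PTXVVVRS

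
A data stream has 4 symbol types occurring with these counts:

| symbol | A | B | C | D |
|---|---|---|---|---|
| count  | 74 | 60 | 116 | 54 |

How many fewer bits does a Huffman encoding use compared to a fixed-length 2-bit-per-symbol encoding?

2

Fixed-length: 2 bits × 304 symbols = 608 bits.
Huffman merges:
merge D(54) and B(60): 114
merge A(74) and 114: 188
merge C(116) and 188: 304
Huffman total = 114 + 188 + 304 = 606 bits.
Saving = 608 − 606 = 2 bits.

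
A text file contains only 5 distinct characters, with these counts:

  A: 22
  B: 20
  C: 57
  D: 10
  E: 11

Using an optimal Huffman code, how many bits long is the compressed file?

Build the Huffman tree bottom-up:
D(10) + E(11) → 21
B(20) + 21 → 41
A(22) + 41 → 63
C(57) + 63 → 120
The encoded length is the sum of every internal node's weight: 21 + 41 + 63 + 120 = 245 bits.

245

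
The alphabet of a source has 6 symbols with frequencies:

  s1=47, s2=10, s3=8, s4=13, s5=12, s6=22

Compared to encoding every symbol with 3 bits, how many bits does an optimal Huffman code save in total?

76

Fixed-length: 3 bits × 112 symbols = 336 bits.
Huffman merges:
combine s3(8), s2(10) → 18
combine s5(12), s4(13) → 25
combine 18, s6(22) → 40
combine 25, 40 → 65
combine s1(47), 65 → 112
Huffman total = 18 + 25 + 40 + 65 + 112 = 260 bits.
Saving = 336 − 260 = 76 bits.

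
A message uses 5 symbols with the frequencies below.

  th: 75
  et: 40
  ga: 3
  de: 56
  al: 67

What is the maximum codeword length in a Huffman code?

Merge the two lowest-weight nodes at each step:
ga(3) + et(40) → 43
43 + de(56) → 99
al(67) + th(75) → 142
99 + 142 → 241
The first pair merged (ga, et) ends up deepest, at depth 3.

3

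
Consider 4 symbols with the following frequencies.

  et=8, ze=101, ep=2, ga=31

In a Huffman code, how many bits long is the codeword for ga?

Build the tree from the bottom:
merge ep(2) and et(8): 10
merge 10 and ga(31): 41
merge 41 and ze(101): 142
ga sits 2 levels below the root, so its codeword is 2 bits.

2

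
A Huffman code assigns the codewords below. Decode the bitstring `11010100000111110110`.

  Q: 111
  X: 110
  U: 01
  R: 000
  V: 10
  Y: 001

Read left to right; each codeword is recognised as soon as it completes (prefix code):
  110→X | 10→V | 10→V | 000→R | 01→U | 111→Q | 10→V | 110→X
Decoded message: XVVRUQVX

XVVRUQVX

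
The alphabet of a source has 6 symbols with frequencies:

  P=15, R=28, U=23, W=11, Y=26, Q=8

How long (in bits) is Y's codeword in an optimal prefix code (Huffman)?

Repeatedly merge the two smallest:
combine Q(8), W(11) → 19
combine P(15), 19 → 34
combine U(23), Y(26) → 49
combine R(28), 34 → 62
combine 49, 62 → 111
Y sits 2 levels below the root, so its codeword is 2 bits.

2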